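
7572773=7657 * 989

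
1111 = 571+540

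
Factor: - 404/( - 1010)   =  2^1 * 5^(  -  1 ) = 2/5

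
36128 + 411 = 36539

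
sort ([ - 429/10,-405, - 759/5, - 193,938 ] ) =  [ - 405,  -  193, - 759/5, - 429/10,  938 ] 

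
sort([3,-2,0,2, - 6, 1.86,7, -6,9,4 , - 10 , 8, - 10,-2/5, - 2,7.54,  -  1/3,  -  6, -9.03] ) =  [ - 10, - 10, - 9.03, - 6, - 6, - 6 , - 2, - 2, - 2/5,-1/3,0, 1.86, 2, 3, 4,7,7.54, 8,9] 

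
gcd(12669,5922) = 3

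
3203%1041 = 80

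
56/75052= 14/18763   =  0.00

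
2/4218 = 1/2109 =0.00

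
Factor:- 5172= - 2^2 * 3^1*431^1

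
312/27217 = 312/27217 = 0.01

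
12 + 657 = 669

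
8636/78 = 110 + 28/39= 110.72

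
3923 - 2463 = 1460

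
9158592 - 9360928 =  - 202336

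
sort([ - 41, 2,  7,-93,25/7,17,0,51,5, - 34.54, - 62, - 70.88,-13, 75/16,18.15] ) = [ - 93 , - 70.88, - 62 , - 41,- 34.54, - 13, 0,2,25/7, 75/16,  5,7, 17,18.15,51 ]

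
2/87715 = 2/87715 = 0.00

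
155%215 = 155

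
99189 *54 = 5356206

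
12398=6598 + 5800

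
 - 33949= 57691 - 91640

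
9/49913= 9/49913= 0.00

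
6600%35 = 20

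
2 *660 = 1320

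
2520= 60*42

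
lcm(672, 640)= 13440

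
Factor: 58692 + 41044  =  99736=2^3*7^1*13^1*137^1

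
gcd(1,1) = 1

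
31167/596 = 31167/596 = 52.29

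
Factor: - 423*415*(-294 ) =51610230 = 2^1*3^3*5^1*7^2 * 47^1*83^1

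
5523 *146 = 806358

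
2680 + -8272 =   -  5592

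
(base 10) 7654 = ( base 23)EAI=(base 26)b8a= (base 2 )1110111100110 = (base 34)6L4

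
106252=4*26563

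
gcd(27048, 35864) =8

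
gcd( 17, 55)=1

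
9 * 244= 2196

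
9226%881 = 416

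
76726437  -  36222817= 40503620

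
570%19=0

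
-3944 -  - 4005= 61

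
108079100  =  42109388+65969712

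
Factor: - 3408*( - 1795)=2^4*3^1*5^1*71^1*359^1 = 6117360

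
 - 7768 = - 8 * 971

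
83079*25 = 2076975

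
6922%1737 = 1711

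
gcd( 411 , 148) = 1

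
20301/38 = 20301/38 = 534.24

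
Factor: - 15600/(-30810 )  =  40/79 = 2^3*5^1*79^( - 1 ) 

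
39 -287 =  - 248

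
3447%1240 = 967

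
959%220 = 79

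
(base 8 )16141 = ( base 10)7265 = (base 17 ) 1826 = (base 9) 10862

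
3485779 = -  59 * (-59081)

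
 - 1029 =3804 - 4833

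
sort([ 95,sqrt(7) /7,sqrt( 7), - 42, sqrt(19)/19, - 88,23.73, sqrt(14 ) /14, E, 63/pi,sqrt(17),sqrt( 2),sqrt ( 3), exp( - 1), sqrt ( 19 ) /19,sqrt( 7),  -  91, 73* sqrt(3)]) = [ - 91,-88,- 42,sqrt( 19)/19, sqrt( 19)/19,sqrt(14)/14, exp (-1),sqrt ( 7) /7 , sqrt(2 ) , sqrt(3),sqrt (7), sqrt(7) , E, sqrt(17 ),63/pi, 23.73,95, 73*sqrt (3)]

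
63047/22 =2865 + 17/22= 2865.77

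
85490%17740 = 14530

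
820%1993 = 820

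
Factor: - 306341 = - 7^1*107^1*409^1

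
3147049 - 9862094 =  - 6715045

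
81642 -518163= -436521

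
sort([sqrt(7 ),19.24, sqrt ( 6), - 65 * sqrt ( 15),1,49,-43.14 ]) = [ - 65*sqrt(15), - 43.14,1,sqrt(6),sqrt(7),19.24, 49] 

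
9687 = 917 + 8770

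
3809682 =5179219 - 1369537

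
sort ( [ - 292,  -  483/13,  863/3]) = [ - 292, - 483/13 , 863/3]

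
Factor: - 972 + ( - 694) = -2^1*7^2 * 17^1 = -1666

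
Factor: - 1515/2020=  - 3/4 = - 2^( -2)*3^1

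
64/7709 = 64/7709 = 0.01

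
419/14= 29 + 13/14 =29.93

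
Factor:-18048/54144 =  - 1/3 = - 3^(  -  1)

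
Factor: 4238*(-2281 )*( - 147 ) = 2^1*3^1 * 7^2*13^1*163^1*2281^1 = 1421031066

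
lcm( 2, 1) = 2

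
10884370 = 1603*6790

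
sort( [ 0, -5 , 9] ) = [-5, 0, 9 ]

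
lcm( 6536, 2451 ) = 19608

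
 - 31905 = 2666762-2698667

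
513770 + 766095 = 1279865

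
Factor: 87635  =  5^1*17^1*1031^1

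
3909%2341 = 1568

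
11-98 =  - 87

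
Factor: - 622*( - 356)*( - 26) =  - 2^4*13^1 * 89^1 * 311^1 =- 5757232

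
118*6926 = 817268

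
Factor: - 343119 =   -  3^1 *7^1*16339^1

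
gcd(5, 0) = 5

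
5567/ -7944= - 1+2377/7944=   -0.70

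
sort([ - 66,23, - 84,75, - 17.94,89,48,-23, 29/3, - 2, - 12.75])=[ - 84, - 66,-23, - 17.94, - 12.75, - 2, 29/3,23,48, 75 , 89]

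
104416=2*52208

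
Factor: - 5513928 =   -  2^3*3^1*7^1*23^1 * 1427^1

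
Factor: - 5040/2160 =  - 7/3 = - 3^( - 1)*7^1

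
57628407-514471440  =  -456843033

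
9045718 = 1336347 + 7709371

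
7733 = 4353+3380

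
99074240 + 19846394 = 118920634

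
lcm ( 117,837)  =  10881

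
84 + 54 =138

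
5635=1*5635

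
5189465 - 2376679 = 2812786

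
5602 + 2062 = 7664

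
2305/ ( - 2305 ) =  - 1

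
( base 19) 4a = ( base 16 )56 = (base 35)2G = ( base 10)86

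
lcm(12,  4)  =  12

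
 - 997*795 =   -  792615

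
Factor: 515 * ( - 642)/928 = -165315/464 = - 2^(-4)*3^1*5^1*29^( - 1)*103^1*107^1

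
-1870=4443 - 6313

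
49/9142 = 7/1306 = 0.01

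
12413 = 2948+9465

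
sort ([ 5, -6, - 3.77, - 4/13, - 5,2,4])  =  [ - 6, - 5, -3.77 , - 4/13,  2,4,5]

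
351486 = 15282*23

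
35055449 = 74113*473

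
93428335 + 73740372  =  167168707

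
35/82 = 35/82 = 0.43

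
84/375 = 28/125 =0.22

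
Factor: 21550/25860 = 5/6=2^ ( -1)*3^( - 1 )*5^1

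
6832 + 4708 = 11540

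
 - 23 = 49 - 72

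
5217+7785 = 13002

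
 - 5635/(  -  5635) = 1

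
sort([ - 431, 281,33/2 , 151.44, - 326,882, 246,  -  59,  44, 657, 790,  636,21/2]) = [ -431, - 326, - 59, 21/2, 33/2, 44, 151.44, 246, 281 , 636, 657,790, 882]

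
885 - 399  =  486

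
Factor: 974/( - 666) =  - 487/333 = - 3^ (  -  2 )*37^( - 1)*487^1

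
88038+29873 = 117911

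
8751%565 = 276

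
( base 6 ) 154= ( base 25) 2K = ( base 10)70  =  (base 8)106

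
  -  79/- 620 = 79/620 = 0.13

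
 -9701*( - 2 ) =19402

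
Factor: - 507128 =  - 2^3*63391^1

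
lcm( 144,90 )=720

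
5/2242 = 5/2242= 0.00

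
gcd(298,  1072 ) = 2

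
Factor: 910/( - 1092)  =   - 5/6= -  2^(  -  1)*3^( -1) * 5^1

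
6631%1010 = 571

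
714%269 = 176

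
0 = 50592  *0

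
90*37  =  3330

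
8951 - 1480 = 7471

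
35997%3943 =510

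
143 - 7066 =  - 6923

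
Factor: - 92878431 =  - 3^1*30959477^1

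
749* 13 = 9737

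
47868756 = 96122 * 498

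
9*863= 7767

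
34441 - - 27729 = 62170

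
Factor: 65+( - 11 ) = 54 = 2^1*3^3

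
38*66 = 2508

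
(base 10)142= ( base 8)216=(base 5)1032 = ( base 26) 5c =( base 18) 7g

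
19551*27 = 527877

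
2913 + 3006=5919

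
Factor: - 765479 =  - 11^1*13^1*53^1 * 101^1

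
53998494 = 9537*5662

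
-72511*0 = 0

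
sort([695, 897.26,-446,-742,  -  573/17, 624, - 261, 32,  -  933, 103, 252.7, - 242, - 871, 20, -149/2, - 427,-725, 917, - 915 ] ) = [ - 933,  -  915, - 871, - 742, - 725,- 446,-427,  -  261,-242,-149/2  ,  -  573/17, 20,32,103 , 252.7,624 , 695,  897.26, 917] 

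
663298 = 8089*82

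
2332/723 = 3 + 163/723= 3.23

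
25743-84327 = -58584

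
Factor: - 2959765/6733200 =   -  2^( - 4)*3^( - 1) * 5^(  -  1)*31^ ( - 1 ) * 179^1*181^( - 1)*3307^1=- 591953/1346640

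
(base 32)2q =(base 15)60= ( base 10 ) 90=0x5a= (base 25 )3f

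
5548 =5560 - 12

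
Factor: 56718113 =29^1*67^1*29191^1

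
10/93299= 10/93299=0.00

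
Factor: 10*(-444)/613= - 2^3*3^1 * 5^1*37^1*613^( - 1) = - 4440/613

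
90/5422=45/2711  =  0.02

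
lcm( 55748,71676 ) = 501732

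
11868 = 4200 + 7668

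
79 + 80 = 159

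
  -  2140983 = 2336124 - 4477107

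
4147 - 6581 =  - 2434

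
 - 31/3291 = -1+3260/3291 = - 0.01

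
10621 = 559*19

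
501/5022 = 167/1674 = 0.10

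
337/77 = 337/77 =4.38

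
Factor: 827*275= 227425=5^2* 11^1 * 827^1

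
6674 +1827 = 8501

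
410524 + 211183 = 621707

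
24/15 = 1 + 3/5 = 1.60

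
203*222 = 45066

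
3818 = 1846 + 1972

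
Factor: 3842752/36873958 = 2^5*11^( - 1)*97^1 * 367^( -1)*619^1*4567^( - 1 ) = 1921376/18436979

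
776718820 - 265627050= 511091770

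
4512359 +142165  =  4654524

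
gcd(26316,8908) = 68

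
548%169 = 41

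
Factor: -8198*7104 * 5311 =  - 309305162112 = - 2^7*3^1* 37^1*47^1 *113^1*4099^1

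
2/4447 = 2/4447 = 0.00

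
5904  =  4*1476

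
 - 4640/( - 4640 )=1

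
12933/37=349 + 20/37 = 349.54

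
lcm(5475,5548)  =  416100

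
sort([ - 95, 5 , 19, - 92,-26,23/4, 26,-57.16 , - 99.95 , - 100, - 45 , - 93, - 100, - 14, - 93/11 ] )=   [ - 100, - 100,-99.95 ,-95, - 93,-92,-57.16, - 45, - 26,-14,  -  93/11,5,23/4,19, 26]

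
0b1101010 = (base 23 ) 4e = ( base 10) 106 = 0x6A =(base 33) 37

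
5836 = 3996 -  - 1840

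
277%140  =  137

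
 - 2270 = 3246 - 5516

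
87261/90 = 29087/30 = 969.57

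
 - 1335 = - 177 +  - 1158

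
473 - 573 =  - 100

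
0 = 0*2324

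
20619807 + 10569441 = 31189248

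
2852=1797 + 1055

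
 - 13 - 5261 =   -  5274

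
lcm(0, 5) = 0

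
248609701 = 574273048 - 325663347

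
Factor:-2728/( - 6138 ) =4/9  =  2^2*3^( - 2) 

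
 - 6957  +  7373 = 416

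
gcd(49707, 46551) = 789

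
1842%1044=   798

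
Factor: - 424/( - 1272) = 3^(- 1) =1/3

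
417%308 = 109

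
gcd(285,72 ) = 3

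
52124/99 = 526+50/99 = 526.51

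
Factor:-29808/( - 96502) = 2^3 * 3^4*7^( - 1)*23^1*61^(-1 ) * 113^ (-1) = 14904/48251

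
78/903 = 26/301 = 0.09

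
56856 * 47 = 2672232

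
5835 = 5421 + 414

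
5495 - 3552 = 1943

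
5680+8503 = 14183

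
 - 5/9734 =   -  1 + 9729/9734 =- 0.00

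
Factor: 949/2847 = 3^(-1 ) = 1/3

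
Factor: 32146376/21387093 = 2^3*3^( - 1)*7^ ( - 1)*13^( - 1)*78341^( - 1)*4018297^1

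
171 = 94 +77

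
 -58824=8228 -67052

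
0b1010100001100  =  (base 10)5388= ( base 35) 4DX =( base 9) 7346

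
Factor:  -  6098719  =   - 11^1 * 61^2* 149^1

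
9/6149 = 9/6149 = 0.00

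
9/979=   9/979 = 0.01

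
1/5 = 1/5 = 0.20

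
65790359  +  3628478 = 69418837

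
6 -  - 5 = 11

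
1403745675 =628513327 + 775232348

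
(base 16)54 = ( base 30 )2o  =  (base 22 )3i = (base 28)30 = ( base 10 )84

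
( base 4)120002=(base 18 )4D8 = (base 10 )1538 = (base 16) 602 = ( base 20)3gi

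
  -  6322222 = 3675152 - 9997374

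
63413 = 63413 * 1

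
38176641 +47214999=85391640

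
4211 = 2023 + 2188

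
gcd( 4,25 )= 1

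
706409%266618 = 173173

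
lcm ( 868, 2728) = 19096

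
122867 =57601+65266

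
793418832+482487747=1275906579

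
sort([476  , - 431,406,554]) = [ - 431,406,476,554]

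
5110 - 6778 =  - 1668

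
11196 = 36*311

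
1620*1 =1620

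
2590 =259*10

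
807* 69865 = 56381055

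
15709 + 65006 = 80715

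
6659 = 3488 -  - 3171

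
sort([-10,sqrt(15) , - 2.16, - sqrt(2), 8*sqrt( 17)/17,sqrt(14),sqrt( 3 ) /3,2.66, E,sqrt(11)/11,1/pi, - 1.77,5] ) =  [-10, - 2.16, - 1.77, - sqrt ( 2 ),sqrt( 11) /11, 1/pi,sqrt( 3 )/3, 8*sqrt( 17) /17,2.66 , E,sqrt( 14),sqrt ( 15 ),5] 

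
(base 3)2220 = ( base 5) 303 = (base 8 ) 116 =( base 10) 78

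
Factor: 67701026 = 2^1*33850513^1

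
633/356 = 1  +  277/356=1.78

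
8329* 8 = 66632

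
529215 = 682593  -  153378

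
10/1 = 10=10.00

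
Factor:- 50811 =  - 3^1*16937^1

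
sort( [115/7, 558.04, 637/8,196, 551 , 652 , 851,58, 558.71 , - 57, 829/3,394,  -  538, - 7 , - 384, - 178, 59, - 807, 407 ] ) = [ - 807, - 538, - 384, - 178, - 57, - 7, 115/7, 58,59, 637/8,196, 829/3, 394,407, 551, 558.04, 558.71, 652, 851]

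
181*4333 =784273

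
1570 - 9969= - 8399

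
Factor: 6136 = 2^3  *13^1*59^1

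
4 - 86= - 82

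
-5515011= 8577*( - 643)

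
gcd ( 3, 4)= 1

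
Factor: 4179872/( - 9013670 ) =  - 2^4*5^( - 1 ) * 130621^1 * 901367^(- 1) = - 2089936/4506835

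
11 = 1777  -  1766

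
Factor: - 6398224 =-2^4*7^2*8161^1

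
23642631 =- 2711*( - 8721 ) 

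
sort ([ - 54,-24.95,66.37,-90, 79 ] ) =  [ - 90, - 54, - 24.95,66.37, 79]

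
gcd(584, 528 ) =8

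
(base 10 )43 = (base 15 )2D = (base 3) 1121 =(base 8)53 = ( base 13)34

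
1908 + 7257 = 9165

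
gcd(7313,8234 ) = 1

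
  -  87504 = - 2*43752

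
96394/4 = 24098 + 1/2 =24098.50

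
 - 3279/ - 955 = 3 + 414/955 = 3.43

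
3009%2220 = 789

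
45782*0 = 0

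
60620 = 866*70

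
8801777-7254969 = 1546808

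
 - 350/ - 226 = 1 + 62/113 = 1.55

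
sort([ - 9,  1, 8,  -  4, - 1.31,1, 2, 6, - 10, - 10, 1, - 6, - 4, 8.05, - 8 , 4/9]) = [ - 10, - 10, - 9, - 8,-6,-4, - 4, - 1.31, 4/9,1, 1,1,2,  6, 8, 8.05] 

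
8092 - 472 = 7620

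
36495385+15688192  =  52183577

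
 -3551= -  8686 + 5135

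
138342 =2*69171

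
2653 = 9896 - 7243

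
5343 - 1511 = 3832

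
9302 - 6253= 3049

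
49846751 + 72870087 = 122716838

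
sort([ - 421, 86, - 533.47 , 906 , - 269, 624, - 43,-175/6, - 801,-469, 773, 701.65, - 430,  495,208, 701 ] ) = [ - 801, - 533.47 ,-469 , - 430, - 421, - 269,-43, - 175/6,  86, 208 , 495,  624,701,701.65, 773, 906] 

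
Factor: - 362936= - 2^3*7^1*6481^1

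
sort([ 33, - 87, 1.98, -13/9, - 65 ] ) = [ - 87, - 65, - 13/9, 1.98, 33] 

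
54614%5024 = 4374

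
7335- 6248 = 1087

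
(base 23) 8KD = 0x1261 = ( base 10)4705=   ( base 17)G4D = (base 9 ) 6407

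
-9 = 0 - 9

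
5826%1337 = 478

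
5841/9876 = 1947/3292 = 0.59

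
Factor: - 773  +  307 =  - 466 = - 2^1*233^1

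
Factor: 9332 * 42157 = 2^2*2333^1 * 42157^1 = 393409124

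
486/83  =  486/83 =5.86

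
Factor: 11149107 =3^1*3716369^1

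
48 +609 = 657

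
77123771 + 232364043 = 309487814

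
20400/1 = 20400 = 20400.00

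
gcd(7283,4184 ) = 1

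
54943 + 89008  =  143951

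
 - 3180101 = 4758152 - 7938253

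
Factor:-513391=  - 31^1*16561^1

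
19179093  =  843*22751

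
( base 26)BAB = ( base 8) 17033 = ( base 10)7707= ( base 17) 19B6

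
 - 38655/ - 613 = 38655/613 = 63.06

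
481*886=426166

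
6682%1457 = 854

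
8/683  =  8/683 = 0.01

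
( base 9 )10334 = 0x1ab3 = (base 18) 131d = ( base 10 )6835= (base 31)73f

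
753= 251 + 502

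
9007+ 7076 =16083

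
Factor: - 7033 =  - 13^1* 541^1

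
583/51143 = 583/51143=0.01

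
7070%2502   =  2066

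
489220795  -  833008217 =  - 343787422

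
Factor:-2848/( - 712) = 4=2^2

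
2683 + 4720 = 7403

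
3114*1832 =5704848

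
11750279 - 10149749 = 1600530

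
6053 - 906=5147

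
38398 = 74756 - 36358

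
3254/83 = 3254/83=39.20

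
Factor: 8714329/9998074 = 2^(-1 )*13^1*17^( - 1 )*157^( - 1)*1873^( - 1) * 670333^1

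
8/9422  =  4/4711 = 0.00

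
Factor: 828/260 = 3^2*5^( - 1 )*13^ ( - 1) * 23^1 = 207/65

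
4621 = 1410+3211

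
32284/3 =32284/3 = 10761.33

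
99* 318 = 31482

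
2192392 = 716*3062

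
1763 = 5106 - 3343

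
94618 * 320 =30277760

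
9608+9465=19073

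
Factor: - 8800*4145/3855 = - 7295200/771 = -  2^5*3^( - 1 )*5^2*11^1*257^ (-1)*829^1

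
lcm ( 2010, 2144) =32160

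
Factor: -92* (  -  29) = 2^2*23^1*29^1 = 2668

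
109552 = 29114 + 80438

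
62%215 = 62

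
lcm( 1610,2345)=107870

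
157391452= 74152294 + 83239158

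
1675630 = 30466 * 55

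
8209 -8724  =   -515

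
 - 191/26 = - 8  +  17/26 = - 7.35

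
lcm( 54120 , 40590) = 162360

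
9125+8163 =17288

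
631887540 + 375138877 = 1007026417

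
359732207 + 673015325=1032747532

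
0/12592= 0 = 0.00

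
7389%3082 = 1225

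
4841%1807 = 1227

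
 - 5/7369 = -1 + 7364/7369 = -  0.00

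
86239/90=86239/90 = 958.21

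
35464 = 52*682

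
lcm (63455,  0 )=0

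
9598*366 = 3512868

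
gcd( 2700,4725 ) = 675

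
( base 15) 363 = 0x300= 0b1100000000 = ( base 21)1fc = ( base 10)768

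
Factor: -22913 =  - 11^1 * 2083^1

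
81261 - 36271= 44990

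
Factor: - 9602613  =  -3^2*281^1*3797^1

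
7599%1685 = 859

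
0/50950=0 = 0.00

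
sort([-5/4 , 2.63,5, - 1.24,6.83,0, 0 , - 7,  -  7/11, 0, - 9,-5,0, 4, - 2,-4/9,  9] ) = [-9, - 7,-5,-2,-5/4, - 1.24, - 7/11, - 4/9,0, 0,0,0,2.63, 4,5,6.83,9]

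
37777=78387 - 40610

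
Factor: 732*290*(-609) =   -  129278520 = - 2^3*3^2*5^1*7^1*29^2 * 61^1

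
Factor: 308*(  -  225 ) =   -  69300 = -2^2 *3^2*  5^2*7^1*11^1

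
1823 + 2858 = 4681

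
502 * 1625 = 815750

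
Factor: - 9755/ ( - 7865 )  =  11^( - 2 )*13^( - 1)*1951^1 = 1951/1573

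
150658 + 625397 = 776055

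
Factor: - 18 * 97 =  - 1746 = - 2^1 *3^2 *97^1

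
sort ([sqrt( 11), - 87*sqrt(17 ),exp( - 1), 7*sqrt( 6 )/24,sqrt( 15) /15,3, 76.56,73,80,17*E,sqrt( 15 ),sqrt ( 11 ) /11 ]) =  [ - 87*sqrt ( 17),sqrt(  15)/15, sqrt( 11 ) /11,exp ( - 1 ),7*sqrt(6)/24,3 , sqrt (11 ),sqrt( 15 ),17*E,73,76.56 , 80 ] 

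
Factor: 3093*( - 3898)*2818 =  - 2^2 *3^1*1031^1*1409^1*1949^1 = - 33975256452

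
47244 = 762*62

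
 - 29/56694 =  - 29/56694 = - 0.00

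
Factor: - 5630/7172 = - 2^( - 1) *5^1*11^ ( - 1)*163^( - 1) * 563^1=- 2815/3586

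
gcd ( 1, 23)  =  1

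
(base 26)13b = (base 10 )765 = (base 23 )1a6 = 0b1011111101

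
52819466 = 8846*5971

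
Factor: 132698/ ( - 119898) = -66349/59949 = -  3^( - 2 )*43^1*1543^1 * 6661^(  -  1 ) 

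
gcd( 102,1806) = 6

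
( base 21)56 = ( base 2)1101111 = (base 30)3l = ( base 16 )6f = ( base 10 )111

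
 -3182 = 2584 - 5766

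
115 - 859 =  - 744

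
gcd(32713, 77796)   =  1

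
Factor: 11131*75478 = 2^1*13^1*2903^1*11131^1 = 840145618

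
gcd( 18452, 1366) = 2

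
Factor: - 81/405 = -5^( - 1) = -  1/5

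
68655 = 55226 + 13429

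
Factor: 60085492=2^2 *3121^1 * 4813^1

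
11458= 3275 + 8183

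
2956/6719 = 2956/6719 = 0.44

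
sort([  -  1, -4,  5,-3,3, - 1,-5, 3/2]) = [-5,-4,  -  3, - 1,  -  1, 3/2, 3,5 ] 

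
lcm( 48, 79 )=3792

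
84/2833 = 84/2833=0.03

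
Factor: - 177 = - 3^1*59^1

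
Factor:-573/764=-2^( - 2)*3^1  =  -3/4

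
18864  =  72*262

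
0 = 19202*0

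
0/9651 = 0 = 0.00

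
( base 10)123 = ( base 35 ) 3I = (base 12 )A3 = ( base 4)1323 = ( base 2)1111011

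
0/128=0=0.00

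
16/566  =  8/283  =  0.03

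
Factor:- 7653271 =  - 7653271^1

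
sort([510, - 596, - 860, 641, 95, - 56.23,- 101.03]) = [ - 860,- 596,  -  101.03,- 56.23, 95,510, 641]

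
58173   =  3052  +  55121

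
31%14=3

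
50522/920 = 25261/460 = 54.92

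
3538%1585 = 368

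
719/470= 719/470 =1.53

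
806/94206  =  403/47103 = 0.01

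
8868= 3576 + 5292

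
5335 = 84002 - 78667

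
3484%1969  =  1515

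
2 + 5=7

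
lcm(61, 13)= 793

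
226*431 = 97406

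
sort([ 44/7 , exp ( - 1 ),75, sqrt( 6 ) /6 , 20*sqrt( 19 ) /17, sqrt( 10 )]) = [exp( - 1), sqrt(6 )/6, sqrt(10), 20*sqrt(19 ) /17, 44/7, 75]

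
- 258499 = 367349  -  625848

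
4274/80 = 2137/40 = 53.42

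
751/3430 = 751/3430   =  0.22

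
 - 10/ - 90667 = 10/90667 = 0.00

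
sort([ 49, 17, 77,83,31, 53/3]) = [ 17, 53/3,31, 49 , 77, 83] 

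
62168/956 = 15542/239=65.03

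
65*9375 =609375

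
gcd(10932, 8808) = 12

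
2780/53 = 52 + 24/53 =52.45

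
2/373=2/373 = 0.01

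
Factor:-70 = - 2^1 * 5^1*7^1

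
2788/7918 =1394/3959 = 0.35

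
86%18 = 14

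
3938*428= 1685464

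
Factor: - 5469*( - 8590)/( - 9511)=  -46978710/9511 = - 2^1*3^1*5^1 * 859^1 *1823^1 * 9511^( - 1)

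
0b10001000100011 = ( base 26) co3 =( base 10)8739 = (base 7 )34323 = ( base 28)b43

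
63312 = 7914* 8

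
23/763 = 23/763 = 0.03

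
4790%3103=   1687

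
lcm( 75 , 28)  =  2100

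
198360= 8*24795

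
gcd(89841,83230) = 1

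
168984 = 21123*8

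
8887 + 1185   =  10072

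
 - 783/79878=-1 + 26365/26626 = - 0.01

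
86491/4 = 21622 + 3/4 =21622.75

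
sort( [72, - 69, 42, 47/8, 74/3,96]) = [ - 69, 47/8, 74/3,42, 72, 96]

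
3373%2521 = 852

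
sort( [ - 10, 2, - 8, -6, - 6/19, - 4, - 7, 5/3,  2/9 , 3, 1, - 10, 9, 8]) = [-10,-10, - 8, - 7, - 6, - 4, - 6/19, 2/9 , 1, 5/3, 2, 3 , 8, 9]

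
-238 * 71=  - 16898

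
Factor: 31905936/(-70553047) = - 2^4*3^2 * 67^1*97^( - 1)*3307^1*727351^ ( - 1) 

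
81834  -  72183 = 9651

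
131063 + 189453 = 320516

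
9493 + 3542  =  13035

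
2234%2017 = 217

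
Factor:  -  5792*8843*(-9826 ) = 503274513856= 2^6*17^3*37^1*181^1*239^1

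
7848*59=463032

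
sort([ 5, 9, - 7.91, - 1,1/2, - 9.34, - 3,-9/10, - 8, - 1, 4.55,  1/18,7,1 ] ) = [ - 9.34, - 8, - 7.91,-3, -1,  -  1, - 9/10,1/18,1/2,1,4.55,5, 7,9 ]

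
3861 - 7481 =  - 3620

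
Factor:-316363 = - 316363^1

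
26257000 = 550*47740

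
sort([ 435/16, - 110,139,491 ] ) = [ - 110, 435/16,  139, 491 ]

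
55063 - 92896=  - 37833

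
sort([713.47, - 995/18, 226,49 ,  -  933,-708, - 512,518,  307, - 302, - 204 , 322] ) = [-933, - 708,-512,- 302, - 204,-995/18, 49, 226,307, 322 , 518, 713.47]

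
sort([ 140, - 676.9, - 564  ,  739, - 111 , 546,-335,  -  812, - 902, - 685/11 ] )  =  [ - 902,-812, - 676.9, - 564,- 335, - 111, - 685/11,140,546,739]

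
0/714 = 0= 0.00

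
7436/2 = 3718 = 3718.00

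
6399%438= 267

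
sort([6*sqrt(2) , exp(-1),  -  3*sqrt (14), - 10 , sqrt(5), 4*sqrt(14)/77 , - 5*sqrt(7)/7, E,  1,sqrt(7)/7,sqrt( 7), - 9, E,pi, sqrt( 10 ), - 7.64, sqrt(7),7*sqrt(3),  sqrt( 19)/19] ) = [ - 3*sqrt( 14), - 10, - 9, - 7.64, - 5*sqrt( 7)/7,4*sqrt ( 14 ) /77, sqrt(19 ) /19,exp(- 1), sqrt( 7)/7, 1,  sqrt(5),sqrt( 7), sqrt ( 7),E, E, pi, sqrt (10),6*sqrt(2), 7*sqrt( 3 )]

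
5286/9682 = 2643/4841 =0.55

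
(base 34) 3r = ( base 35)3o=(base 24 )59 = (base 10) 129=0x81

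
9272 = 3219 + 6053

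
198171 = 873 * 227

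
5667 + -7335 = -1668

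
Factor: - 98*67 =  - 2^1 * 7^2*67^1 = -6566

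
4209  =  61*69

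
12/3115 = 12/3115 = 0.00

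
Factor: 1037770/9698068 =2^( -1)*5^1  *103^( - 1 )*157^1*661^1*23539^( - 1)  =  518885/4849034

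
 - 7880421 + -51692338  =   - 59572759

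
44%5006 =44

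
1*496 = 496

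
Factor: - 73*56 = - 2^3*7^1*73^1 = - 4088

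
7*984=6888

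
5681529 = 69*82341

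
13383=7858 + 5525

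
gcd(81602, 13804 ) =2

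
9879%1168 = 535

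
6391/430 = 6391/430 = 14.86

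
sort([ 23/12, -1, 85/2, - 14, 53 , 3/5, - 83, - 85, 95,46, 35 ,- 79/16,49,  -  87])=[ - 87,  -  85,-83, - 14, - 79/16,-1,3/5,23/12, 35, 85/2, 46,49, 53,95]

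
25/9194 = 25/9194 = 0.00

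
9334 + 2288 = 11622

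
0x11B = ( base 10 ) 283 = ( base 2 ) 100011011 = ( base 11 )238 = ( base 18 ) FD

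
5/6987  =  5/6987 = 0.00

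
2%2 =0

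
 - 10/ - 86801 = 10/86801 = 0.00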